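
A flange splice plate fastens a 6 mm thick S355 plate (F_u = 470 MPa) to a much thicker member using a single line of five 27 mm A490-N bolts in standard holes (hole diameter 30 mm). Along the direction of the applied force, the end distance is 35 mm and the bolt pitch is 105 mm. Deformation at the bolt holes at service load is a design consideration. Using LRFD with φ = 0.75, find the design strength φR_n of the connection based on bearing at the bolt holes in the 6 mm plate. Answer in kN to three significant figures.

Per bolt r_n = 1.2 l_c t F_u ≤ 2.4 d t F_u; upper limit = 2.4 × 27 × 6 × 470 / 1000 = 182.7 kN.
Edge bolt: l_c = 35 − 30/2 = 20 mm → 1.2 × 20 × 6 × 470 / 1000 = 67.68 → r_n = 67.68 kN.
Interior bolts: l_c = 105 − 30 = 75 mm → 1.2 × 75 × 6 × 470 / 1000 = 253.8 → r_n = 182.7 kN.
R_n = 1 × 67.68 + 4 × 182.7 = 798.6 kN.
Design strength φR_n = 0.75 × 798.6 = 599 kN.

599 kN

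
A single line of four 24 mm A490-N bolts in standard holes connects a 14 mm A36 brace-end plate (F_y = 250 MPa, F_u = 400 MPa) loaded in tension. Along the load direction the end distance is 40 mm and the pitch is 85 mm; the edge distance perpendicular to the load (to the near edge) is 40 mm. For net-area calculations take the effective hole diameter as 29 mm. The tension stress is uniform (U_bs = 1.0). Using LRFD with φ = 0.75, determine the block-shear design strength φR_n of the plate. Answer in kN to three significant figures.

Shear plane L_v = 40 + 3·85 = 295 mm; A_gv = 295 × 14 = 4130 mm².
A_nv = (295 − 3.5·29) × 14 = 2709 mm².
A_nt = (40 − 0.5·29) × 14 = 357 mm².
0.6 F_u A_nv = 650.2 kN; 0.6 F_y A_gv = 619.5 kN → shear yielding governs the shear term.
R_n = 619.5 + 1.0 × 400 × 357 / 1000 = 762.3 kN.
Design strength φR_n = 0.75 × 762.3 = 572 kN.

572 kN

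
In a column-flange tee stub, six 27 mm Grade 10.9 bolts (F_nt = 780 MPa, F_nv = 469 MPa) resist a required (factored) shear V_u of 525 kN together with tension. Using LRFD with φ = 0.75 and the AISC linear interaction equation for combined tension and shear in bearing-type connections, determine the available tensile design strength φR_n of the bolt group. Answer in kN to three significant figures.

A_b = π·27²/4 = 572.6 mm²; f_rv = 525 × 1000 / (6 × 572.6) = 152.8 MPa.
F'_nt = 1.3 F_nt − (F_nt / φF_nv) f_rv = 1.3·780 − (780/(0.75·469))·152.8 = 675.1 MPa, capped at F_nt → F'_nt = 675.1 MPa.
R_n = F'_nt · A_b · n = 675.1 × 572.6 × 6 / 1000 = 2319 kN.
Design strength φR_n = 0.75 × 2319 = 1740 kN.

1740 kN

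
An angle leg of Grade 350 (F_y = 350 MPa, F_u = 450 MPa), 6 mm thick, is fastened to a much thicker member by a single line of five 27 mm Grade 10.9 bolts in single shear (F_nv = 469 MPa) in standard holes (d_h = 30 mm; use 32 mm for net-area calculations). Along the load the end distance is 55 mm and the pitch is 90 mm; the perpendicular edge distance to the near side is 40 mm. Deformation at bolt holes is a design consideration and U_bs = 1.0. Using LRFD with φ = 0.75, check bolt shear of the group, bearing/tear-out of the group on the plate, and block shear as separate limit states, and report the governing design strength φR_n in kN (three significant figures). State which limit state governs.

Bolt shear: A_b = π·27²/4 = 572.6 mm²; R_n = 469 × 572.6 × 5 × 1 / 1000 = 1343 kN → 0.75 × 1343 = 1010 kN.
Bearing: edge l_c = 40, r_n = 129.6 kN; interior l_c = 60, r_n = 175 kN; R_n = 129.6 + 4·175 = 829.4 kN → 622 kN.
Block shear: A_gv = 2490, A_nv = 1626, A_nt = 144 mm²; R_n = min(0.6F_uA_nv, 0.6F_yA_gv) + U_bs·F_u·A_nt = 503.8 kN → 378 kN.
Block shear governs: 378 kN.

378 kN (block shear governs)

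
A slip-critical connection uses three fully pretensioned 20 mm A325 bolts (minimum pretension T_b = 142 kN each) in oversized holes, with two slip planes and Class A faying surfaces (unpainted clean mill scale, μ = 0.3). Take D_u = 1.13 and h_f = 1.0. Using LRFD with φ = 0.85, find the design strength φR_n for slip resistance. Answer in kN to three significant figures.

R_n = μ · D_u · h_f · T_b · n_s · n_b = 0.3 × 1.13 × 1.0 × 142 × 2 × 3 = 288.8 kN.
Design strength φR_n = 0.85 × 288.8 = 246 kN.

246 kN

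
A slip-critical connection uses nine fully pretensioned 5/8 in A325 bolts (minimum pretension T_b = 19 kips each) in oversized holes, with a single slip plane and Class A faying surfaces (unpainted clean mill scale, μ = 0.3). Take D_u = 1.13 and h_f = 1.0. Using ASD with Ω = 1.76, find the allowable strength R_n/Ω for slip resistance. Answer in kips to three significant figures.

32.9 kips

R_n = μ · D_u · h_f · T_b · n_s · n_b = 0.3 × 1.13 × 1.0 × 19 × 1 × 9 = 57.97 kips.
Allowable strength R_n/Ω = 57.97 / 1.76 = 32.9 kips.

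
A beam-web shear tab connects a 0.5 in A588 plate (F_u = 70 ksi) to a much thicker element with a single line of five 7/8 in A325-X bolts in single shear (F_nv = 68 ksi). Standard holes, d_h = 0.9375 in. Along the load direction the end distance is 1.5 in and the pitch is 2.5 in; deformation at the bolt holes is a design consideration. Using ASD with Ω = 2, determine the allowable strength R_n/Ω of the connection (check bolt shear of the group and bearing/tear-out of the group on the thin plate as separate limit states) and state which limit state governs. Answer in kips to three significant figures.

Bolt shear: A_b = π·0.875²/4 = 0.6013 in²; R_n = 68 × 0.6013 × 5 × 1 = 204.4 kips → 204.4 / 2 = 102 kips.
Bearing (1.2 l_c t F_u ≤ 2.4 d t F_u): upper limit = 2.4·0.875·0.5·70 = 73.5 kips.
  Edge l_c = 1.5 − 0.9375/2 = 1.031 → r_n = 43.31 kips; interior l_c = 2.5 − 0.9375 = 1.562 → r_n = 65.62 kips.
  R_n,bearing = 1·43.31 + 4·65.62 = 305.8 kips → 305.8 / 2 = 153 kips.
Bolt shear governs: 102 kips.

102 kips (bolt shear governs)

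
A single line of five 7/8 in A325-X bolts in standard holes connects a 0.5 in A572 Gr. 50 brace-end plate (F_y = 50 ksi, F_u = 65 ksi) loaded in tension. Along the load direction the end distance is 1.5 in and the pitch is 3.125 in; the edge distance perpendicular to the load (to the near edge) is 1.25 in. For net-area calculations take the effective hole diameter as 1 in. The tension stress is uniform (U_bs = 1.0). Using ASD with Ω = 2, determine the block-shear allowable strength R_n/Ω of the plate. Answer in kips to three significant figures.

105 kips

Shear plane L_v = 1.5 + 4·3.125 = 14 in; A_gv = 14 × 0.5 = 7 in².
A_nv = (14 − 4.5·1) × 0.5 = 4.75 in².
A_nt = (1.25 − 0.5·1) × 0.5 = 0.375 in².
0.6 F_u A_nv = 185.2 kips; 0.6 F_y A_gv = 210 kips → shear rupture governs the shear term.
R_n = 185.2 + 1.0 × 65 × 0.375 = 209.6 kips.
Allowable strength R_n/Ω = 209.6 / 2 = 105 kips.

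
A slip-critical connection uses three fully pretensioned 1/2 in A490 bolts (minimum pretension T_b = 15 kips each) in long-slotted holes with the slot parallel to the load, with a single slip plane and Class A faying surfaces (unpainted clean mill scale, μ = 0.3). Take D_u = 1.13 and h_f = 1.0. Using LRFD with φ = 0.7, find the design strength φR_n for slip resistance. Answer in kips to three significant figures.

R_n = μ · D_u · h_f · T_b · n_s · n_b = 0.3 × 1.13 × 1.0 × 15 × 1 × 3 = 15.25 kips.
Design strength φR_n = 0.7 × 15.25 = 10.7 kips.

10.7 kips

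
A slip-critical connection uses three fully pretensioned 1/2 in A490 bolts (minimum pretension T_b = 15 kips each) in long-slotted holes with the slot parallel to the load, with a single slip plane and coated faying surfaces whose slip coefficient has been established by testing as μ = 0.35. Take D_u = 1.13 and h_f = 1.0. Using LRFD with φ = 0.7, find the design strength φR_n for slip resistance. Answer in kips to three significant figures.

12.5 kips

R_n = μ · D_u · h_f · T_b · n_s · n_b = 0.35 × 1.13 × 1.0 × 15 × 1 × 3 = 17.8 kips.
Design strength φR_n = 0.7 × 17.8 = 12.5 kips.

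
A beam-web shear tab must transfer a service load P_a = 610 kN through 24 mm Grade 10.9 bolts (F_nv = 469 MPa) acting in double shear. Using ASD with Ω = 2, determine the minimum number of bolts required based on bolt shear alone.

3 bolts

A_b = π·24²/4 = 452.4 mm².
Per-bolt allowable strength R_n/Ω = 469 × 452.4 × 2 / 1000 / 2 = 212.2 kN.
n ≥ 610 / 212.2 = 2.875 → use 3 bolts.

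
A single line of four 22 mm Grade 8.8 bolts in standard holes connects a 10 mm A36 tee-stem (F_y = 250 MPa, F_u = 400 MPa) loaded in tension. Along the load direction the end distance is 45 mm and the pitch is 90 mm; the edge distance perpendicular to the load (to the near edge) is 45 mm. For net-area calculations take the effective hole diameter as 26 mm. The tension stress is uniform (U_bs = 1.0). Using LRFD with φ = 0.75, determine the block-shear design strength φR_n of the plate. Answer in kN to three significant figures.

450 kN

Shear plane L_v = 45 + 3·90 = 315 mm; A_gv = 315 × 10 = 3150 mm².
A_nv = (315 − 3.5·26) × 10 = 2240 mm².
A_nt = (45 − 0.5·26) × 10 = 320 mm².
0.6 F_u A_nv = 537.6 kN; 0.6 F_y A_gv = 472.5 kN → shear yielding governs the shear term.
R_n = 472.5 + 1.0 × 400 × 320 / 1000 = 600.5 kN.
Design strength φR_n = 0.75 × 600.5 = 450 kN.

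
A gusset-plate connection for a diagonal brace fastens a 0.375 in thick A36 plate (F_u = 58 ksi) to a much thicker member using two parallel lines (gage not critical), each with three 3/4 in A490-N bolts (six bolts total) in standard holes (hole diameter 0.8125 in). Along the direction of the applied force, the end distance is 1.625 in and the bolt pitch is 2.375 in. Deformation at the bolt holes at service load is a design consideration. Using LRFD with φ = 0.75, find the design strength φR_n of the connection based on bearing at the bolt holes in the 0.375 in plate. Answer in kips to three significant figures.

Per bolt r_n = 1.2 l_c t F_u ≤ 2.4 d t F_u; upper limit = 2.4 × 0.75 × 0.375 × 58 = 39.15 kips.
Edge bolt: l_c = 1.625 − 0.8125/2 = 1.219 in → 1.2 × 1.219 × 0.375 × 58 = 31.81 → r_n = 31.81 kips.
Interior bolts: l_c = 2.375 − 0.8125 = 1.562 in → 1.2 × 1.562 × 0.375 × 58 = 40.78 → r_n = 39.15 kips.
R_n = 2 × 31.81 + 4 × 39.15 = 220.2 kips.
Design strength φR_n = 0.75 × 220.2 = 165 kips.

165 kips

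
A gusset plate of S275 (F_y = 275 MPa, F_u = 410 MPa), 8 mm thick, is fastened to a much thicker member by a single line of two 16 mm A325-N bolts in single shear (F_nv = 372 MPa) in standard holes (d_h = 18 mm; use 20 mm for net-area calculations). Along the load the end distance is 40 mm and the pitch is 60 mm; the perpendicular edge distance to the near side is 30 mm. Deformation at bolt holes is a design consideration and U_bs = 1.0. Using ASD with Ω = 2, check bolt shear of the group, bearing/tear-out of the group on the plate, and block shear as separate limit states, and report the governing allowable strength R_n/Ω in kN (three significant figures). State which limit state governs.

Bolt shear: A_b = π·16²/4 = 201.1 mm²; R_n = 372 × 201.1 × 2 × 1 / 1000 = 149.6 kN → 149.6 / 2 = 74.8 kN.
Bearing: edge l_c = 31, r_n = 122 kN; interior l_c = 42, r_n = 126 kN; R_n = 122 + 1·126 = 248 kN → 124 kN.
Block shear: A_gv = 800, A_nv = 560, A_nt = 160 mm²; R_n = min(0.6F_uA_nv, 0.6F_yA_gv) + U_bs·F_u·A_nt = 197.6 kN → 98.8 kN.
Bolt shear governs: 74.8 kN.

74.8 kN (bolt shear governs)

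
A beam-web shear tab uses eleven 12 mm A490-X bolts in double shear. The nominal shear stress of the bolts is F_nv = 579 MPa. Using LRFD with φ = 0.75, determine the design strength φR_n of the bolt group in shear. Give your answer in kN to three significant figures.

1080 kN

A_b = π × 12² / 4 = 113.1 mm².
R_n = F_nv · A_b · n · n_s = 579 × 113.1 × 11 × 2 / 1000 = 1441 kN.
Design strength φR_n = 0.75 × 1441 = 1080 kN.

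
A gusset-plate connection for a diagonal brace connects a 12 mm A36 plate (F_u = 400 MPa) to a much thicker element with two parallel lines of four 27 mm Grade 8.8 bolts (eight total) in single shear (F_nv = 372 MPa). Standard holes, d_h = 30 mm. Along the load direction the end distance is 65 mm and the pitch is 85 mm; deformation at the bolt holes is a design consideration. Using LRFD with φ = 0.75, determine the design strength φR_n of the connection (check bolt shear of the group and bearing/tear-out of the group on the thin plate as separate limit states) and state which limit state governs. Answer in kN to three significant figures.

1280 kN (bolt shear governs)

Bolt shear: A_b = π·27²/4 = 572.6 mm²; R_n = 372 × 572.6 × 8 × 1 / 1000 = 1704 kN → 0.75 × 1704 = 1280 kN.
Bearing (1.2 l_c t F_u ≤ 2.4 d t F_u): upper limit = 2.4·27·12·400 / 1000 = 311 kN.
  Edge l_c = 65 − 30/2 = 50 → r_n = 288 kN; interior l_c = 85 − 30 = 55 → r_n = 311 kN.
  R_n,bearing = 2·288 + 6·311 = 2442 kN → 0.75 × 2442 = 1830 kN.
Bolt shear governs: 1280 kN.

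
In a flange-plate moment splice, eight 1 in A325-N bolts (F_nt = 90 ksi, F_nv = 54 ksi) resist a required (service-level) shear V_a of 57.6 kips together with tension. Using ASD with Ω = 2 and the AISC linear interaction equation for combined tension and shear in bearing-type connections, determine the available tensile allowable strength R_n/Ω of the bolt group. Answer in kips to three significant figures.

272 kips

A_b = π·1²/4 = 0.7854 in²; f_rv = 57.6 / (8 × 0.7854) = 9.167 ksi.
F'_nt = 1.3 F_nt − (Ω F_nt / F_nv) f_rv = 1.3·90 − (2·90/54)·9.167 = 86.44 ksi, capped at F_nt → F'_nt = 86.44 ksi.
R_n = F'_nt · A_b · n = 86.44 × 0.7854 × 8 = 543.1 kips.
Allowable strength R_n/Ω = 543.1 / 2 = 272 kips.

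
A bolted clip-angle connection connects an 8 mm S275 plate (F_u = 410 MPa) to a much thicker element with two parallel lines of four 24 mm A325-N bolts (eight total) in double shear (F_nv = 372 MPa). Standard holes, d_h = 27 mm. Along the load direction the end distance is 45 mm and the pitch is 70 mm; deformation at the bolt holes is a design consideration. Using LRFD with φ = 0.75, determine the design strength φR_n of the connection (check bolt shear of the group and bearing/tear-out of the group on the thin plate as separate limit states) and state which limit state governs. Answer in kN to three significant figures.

948 kN (bearing governs)

Bolt shear: A_b = π·24²/4 = 452.4 mm²; R_n = 372 × 452.4 × 8 × 2 / 1000 = 2693 kN → 0.75 × 2693 = 2020 kN.
Bearing (1.2 l_c t F_u ≤ 2.4 d t F_u): upper limit = 2.4·24·8·410 / 1000 = 188.9 kN.
  Edge l_c = 45 − 27/2 = 31.5 → r_n = 124 kN; interior l_c = 70 − 27 = 43 → r_n = 169.2 kN.
  R_n,bearing = 2·124 + 6·169.2 = 1263 kN → 0.75 × 1263 = 948 kN.
Bearing governs: 948 kN.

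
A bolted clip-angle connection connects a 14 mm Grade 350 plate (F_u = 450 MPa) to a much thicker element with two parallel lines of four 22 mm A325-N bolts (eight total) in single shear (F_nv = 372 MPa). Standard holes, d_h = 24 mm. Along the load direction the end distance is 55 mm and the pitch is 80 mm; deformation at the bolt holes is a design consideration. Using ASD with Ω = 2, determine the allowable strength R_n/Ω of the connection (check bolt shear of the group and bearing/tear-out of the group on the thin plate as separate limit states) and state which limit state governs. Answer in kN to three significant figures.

Bolt shear: A_b = π·22²/4 = 380.1 mm²; R_n = 372 × 380.1 × 8 × 1 / 1000 = 1131 kN → 1131 / 2 = 566 kN.
Bearing (1.2 l_c t F_u ≤ 2.4 d t F_u): upper limit = 2.4·22·14·450 / 1000 = 332.6 kN.
  Edge l_c = 55 − 24/2 = 43 → r_n = 325.1 kN; interior l_c = 80 − 24 = 56 → r_n = 332.6 kN.
  R_n,bearing = 2·325.1 + 6·332.6 = 2646 kN → 2646 / 2 = 1320 kN.
Bolt shear governs: 566 kN.

566 kN (bolt shear governs)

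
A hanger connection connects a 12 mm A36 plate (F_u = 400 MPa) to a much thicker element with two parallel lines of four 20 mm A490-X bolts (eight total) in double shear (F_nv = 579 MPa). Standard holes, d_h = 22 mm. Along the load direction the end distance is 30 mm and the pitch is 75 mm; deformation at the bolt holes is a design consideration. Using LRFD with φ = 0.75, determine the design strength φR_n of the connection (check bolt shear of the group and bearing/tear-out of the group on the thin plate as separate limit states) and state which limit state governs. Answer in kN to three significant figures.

Bolt shear: A_b = π·20²/4 = 314.2 mm²; R_n = 579 × 314.2 × 8 × 2 / 1000 = 2910 kN → 0.75 × 2910 = 2180 kN.
Bearing (1.2 l_c t F_u ≤ 2.4 d t F_u): upper limit = 2.4·20·12·400 / 1000 = 230.4 kN.
  Edge l_c = 30 − 22/2 = 19 → r_n = 109.4 kN; interior l_c = 75 − 22 = 53 → r_n = 230.4 kN.
  R_n,bearing = 2·109.4 + 6·230.4 = 1601 kN → 0.75 × 1601 = 1200 kN.
Bearing governs: 1200 kN.

1200 kN (bearing governs)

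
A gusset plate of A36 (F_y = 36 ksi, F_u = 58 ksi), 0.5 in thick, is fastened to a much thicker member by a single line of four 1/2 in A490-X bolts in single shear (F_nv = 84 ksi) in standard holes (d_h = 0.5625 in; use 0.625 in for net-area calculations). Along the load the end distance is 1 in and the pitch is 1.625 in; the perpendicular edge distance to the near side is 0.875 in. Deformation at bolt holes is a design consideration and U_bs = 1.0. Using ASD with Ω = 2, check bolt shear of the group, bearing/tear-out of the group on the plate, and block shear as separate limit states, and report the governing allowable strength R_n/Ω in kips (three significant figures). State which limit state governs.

Bolt shear: A_b = π·0.5²/4 = 0.1963 in²; R_n = 84 × 0.1963 × 4 × 1 = 65.97 kips → 65.97 / 2 = 33 kips.
Bearing: edge l_c = 0.7188, r_n = 25.01 kips; interior l_c = 1.062, r_n = 34.8 kips; R_n = 25.01 + 3·34.8 = 129.4 kips → 64.7 kips.
Block shear: A_gv = 2.938, A_nv = 1.844, A_nt = 0.2812 in²; R_n = min(0.6F_uA_nv, 0.6F_yA_gv) + U_bs·F_u·A_nt = 79.76 kips → 39.9 kips.
Bolt shear governs: 33 kips.

33 kips (bolt shear governs)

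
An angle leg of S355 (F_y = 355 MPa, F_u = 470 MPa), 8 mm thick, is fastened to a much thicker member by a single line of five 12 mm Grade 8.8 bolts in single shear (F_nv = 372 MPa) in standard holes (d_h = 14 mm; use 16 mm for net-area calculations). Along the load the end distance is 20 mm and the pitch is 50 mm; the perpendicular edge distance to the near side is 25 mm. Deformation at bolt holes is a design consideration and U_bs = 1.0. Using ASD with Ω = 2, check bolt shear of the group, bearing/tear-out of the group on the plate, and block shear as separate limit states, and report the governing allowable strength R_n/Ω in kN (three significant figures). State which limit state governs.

105 kN (bolt shear governs)

Bolt shear: A_b = π·12²/4 = 113.1 mm²; R_n = 372 × 113.1 × 5 × 1 / 1000 = 210.4 kN → 210.4 / 2 = 105 kN.
Bearing: edge l_c = 13, r_n = 58.66 kN; interior l_c = 36, r_n = 108.3 kN; R_n = 58.66 + 4·108.3 = 491.8 kN → 246 kN.
Block shear: A_gv = 1760, A_nv = 1184, A_nt = 136 mm²; R_n = min(0.6F_uA_nv, 0.6F_yA_gv) + U_bs·F_u·A_nt = 397.8 kN → 199 kN.
Bolt shear governs: 105 kN.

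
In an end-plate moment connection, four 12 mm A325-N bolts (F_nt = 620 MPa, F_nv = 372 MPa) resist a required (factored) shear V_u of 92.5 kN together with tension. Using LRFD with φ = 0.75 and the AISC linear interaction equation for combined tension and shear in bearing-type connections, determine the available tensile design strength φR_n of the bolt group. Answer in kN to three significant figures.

119 kN

A_b = π·12²/4 = 113.1 mm²; f_rv = 92.5 × 1000 / (4 × 113.1) = 204.5 MPa.
F'_nt = 1.3 F_nt − (F_nt / φF_nv) f_rv = 1.3·620 − (620/(0.75·372))·204.5 = 351.6 MPa, capped at F_nt → F'_nt = 351.6 MPa.
R_n = F'_nt · A_b · n = 351.6 × 113.1 × 4 / 1000 = 159.1 kN.
Design strength φR_n = 0.75 × 159.1 = 119 kN.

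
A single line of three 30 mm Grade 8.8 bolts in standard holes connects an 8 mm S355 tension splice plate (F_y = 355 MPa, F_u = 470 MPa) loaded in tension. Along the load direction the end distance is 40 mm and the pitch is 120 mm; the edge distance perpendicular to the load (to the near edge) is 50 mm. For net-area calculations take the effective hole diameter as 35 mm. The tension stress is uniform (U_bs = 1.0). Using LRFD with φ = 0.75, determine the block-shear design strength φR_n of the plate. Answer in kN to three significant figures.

417 kN

Shear plane L_v = 40 + 2·120 = 280 mm; A_gv = 280 × 8 = 2240 mm².
A_nv = (280 − 2.5·35) × 8 = 1540 mm².
A_nt = (50 − 0.5·35) × 8 = 260 mm².
0.6 F_u A_nv = 434.3 kN; 0.6 F_y A_gv = 477.1 kN → shear rupture governs the shear term.
R_n = 434.3 + 1.0 × 470 × 260 / 1000 = 556.5 kN.
Design strength φR_n = 0.75 × 556.5 = 417 kN.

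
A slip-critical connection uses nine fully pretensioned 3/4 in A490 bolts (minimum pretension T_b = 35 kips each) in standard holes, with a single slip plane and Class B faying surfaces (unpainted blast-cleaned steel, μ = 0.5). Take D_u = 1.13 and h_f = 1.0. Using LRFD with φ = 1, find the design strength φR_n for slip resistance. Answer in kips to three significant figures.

178 kips

R_n = μ · D_u · h_f · T_b · n_s · n_b = 0.5 × 1.13 × 1.0 × 35 × 1 × 9 = 178 kips.
Design strength φR_n = 1 × 178 = 178 kips.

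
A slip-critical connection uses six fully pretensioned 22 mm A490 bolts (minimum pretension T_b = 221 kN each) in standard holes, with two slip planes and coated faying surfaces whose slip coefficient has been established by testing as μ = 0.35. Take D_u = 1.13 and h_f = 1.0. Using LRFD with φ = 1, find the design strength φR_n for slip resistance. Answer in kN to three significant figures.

R_n = μ · D_u · h_f · T_b · n_s · n_b = 0.35 × 1.13 × 1.0 × 221 × 2 × 6 = 1049 kN.
Design strength φR_n = 1 × 1049 = 1050 kN.

1050 kN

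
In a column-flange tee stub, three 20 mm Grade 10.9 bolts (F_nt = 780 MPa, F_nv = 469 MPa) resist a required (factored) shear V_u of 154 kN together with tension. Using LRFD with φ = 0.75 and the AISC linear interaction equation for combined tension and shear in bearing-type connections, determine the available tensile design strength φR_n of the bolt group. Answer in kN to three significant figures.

461 kN

A_b = π·20²/4 = 314.2 mm²; f_rv = 154 × 1000 / (3 × 314.2) = 163.4 MPa.
F'_nt = 1.3 F_nt − (F_nt / φF_nv) f_rv = 1.3·780 − (780/(0.75·469))·163.4 = 651.7 MPa, capped at F_nt → F'_nt = 651.7 MPa.
R_n = F'_nt · A_b · n = 651.7 × 314.2 × 3 / 1000 = 614.2 kN.
Design strength φR_n = 0.75 × 614.2 = 461 kN.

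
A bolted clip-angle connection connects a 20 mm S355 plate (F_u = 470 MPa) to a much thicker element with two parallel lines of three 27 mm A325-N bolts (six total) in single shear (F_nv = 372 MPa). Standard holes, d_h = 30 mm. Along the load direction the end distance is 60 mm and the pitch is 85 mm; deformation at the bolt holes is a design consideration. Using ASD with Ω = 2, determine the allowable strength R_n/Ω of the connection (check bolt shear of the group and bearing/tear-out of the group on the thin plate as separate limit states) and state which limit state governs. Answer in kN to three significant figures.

Bolt shear: A_b = π·27²/4 = 572.6 mm²; R_n = 372 × 572.6 × 6 × 1 / 1000 = 1278 kN → 1278 / 2 = 639 kN.
Bearing (1.2 l_c t F_u ≤ 2.4 d t F_u): upper limit = 2.4·27·20·470 / 1000 = 609.1 kN.
  Edge l_c = 60 − 30/2 = 45 → r_n = 507.6 kN; interior l_c = 85 − 30 = 55 → r_n = 609.1 kN.
  R_n,bearing = 2·507.6 + 4·609.1 = 3452 kN → 3452 / 2 = 1730 kN.
Bolt shear governs: 639 kN.

639 kN (bolt shear governs)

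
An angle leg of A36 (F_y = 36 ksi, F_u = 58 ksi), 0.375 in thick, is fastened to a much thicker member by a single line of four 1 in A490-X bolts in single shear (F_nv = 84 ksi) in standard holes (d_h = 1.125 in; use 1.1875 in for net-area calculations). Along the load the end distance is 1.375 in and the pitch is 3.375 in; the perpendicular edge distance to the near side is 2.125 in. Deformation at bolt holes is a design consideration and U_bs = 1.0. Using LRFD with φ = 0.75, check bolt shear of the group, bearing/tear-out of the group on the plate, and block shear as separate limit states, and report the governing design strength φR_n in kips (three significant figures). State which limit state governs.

94.8 kips (block shear governs)

Bolt shear: A_b = π·1²/4 = 0.7854 in²; R_n = 84 × 0.7854 × 4 × 1 = 263.9 kips → 0.75 × 263.9 = 198 kips.
Bearing: edge l_c = 0.8125, r_n = 21.21 kips; interior l_c = 2.25, r_n = 52.2 kips; R_n = 21.21 + 3·52.2 = 177.8 kips → 133 kips.
Block shear: A_gv = 4.312, A_nv = 2.754, A_nt = 0.5742 in²; R_n = min(0.6F_uA_nv, 0.6F_yA_gv) + U_bs·F_u·A_nt = 126.5 kips → 94.8 kips.
Block shear governs: 94.8 kips.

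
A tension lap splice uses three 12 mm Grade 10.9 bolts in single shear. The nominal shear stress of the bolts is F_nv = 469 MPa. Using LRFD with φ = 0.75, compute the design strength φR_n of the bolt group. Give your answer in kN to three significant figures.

A_b = π × 12² / 4 = 113.1 mm².
R_n = F_nv · A_b · n · n_s = 469 × 113.1 × 3 × 1 / 1000 = 159.1 kN.
Design strength φR_n = 0.75 × 159.1 = 119 kN.

119 kN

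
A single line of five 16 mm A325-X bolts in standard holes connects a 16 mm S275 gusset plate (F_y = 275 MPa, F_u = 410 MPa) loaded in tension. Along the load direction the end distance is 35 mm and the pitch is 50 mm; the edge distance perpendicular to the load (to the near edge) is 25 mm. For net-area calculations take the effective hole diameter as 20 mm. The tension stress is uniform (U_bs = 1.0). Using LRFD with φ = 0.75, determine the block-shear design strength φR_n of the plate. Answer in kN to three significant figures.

502 kN

Shear plane L_v = 35 + 4·50 = 235 mm; A_gv = 235 × 16 = 3760 mm².
A_nv = (235 − 4.5·20) × 16 = 2320 mm².
A_nt = (25 − 0.5·20) × 16 = 240 mm².
0.6 F_u A_nv = 570.7 kN; 0.6 F_y A_gv = 620.4 kN → shear rupture governs the shear term.
R_n = 570.7 + 1.0 × 410 × 240 / 1000 = 669.1 kN.
Design strength φR_n = 0.75 × 669.1 = 502 kN.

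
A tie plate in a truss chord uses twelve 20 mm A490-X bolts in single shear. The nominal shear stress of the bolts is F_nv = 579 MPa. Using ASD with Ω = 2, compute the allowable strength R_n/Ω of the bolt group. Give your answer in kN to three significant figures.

1090 kN

A_b = π × 20² / 4 = 314.2 mm².
R_n = F_nv · A_b · n · n_s = 579 × 314.2 × 12 × 1 / 1000 = 2183 kN.
Allowable strength R_n/Ω = 2183 / 2 = 1090 kN.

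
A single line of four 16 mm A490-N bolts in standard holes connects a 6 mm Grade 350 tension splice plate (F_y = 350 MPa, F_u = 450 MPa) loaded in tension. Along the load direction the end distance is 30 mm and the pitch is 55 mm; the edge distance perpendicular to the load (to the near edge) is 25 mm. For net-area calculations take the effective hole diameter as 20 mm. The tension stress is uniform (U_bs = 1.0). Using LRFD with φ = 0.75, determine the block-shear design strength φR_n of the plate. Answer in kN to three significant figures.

Shear plane L_v = 30 + 3·55 = 195 mm; A_gv = 195 × 6 = 1170 mm².
A_nv = (195 − 3.5·20) × 6 = 750 mm².
A_nt = (25 − 0.5·20) × 6 = 90 mm².
0.6 F_u A_nv = 202.5 kN; 0.6 F_y A_gv = 245.7 kN → shear rupture governs the shear term.
R_n = 202.5 + 1.0 × 450 × 90 / 1000 = 243 kN.
Design strength φR_n = 0.75 × 243 = 182 kN.

182 kN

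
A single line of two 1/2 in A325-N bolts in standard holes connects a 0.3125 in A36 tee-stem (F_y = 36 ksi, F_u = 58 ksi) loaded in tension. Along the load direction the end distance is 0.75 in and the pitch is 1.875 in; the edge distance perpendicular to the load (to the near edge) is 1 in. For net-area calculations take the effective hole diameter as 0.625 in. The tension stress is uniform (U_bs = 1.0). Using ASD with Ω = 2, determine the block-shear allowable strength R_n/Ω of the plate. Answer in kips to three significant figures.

Shear plane L_v = 0.75 + 1·1.875 = 2.625 in; A_gv = 2.625 × 0.3125 = 0.8203 in².
A_nv = (2.625 − 1.5·0.625) × 0.3125 = 0.5273 in².
A_nt = (1 − 0.5·0.625) × 0.3125 = 0.2148 in².
0.6 F_u A_nv = 18.35 kips; 0.6 F_y A_gv = 17.72 kips → shear yielding governs the shear term.
R_n = 17.72 + 1.0 × 58 × 0.2148 = 30.18 kips.
Allowable strength R_n/Ω = 30.18 / 2 = 15.1 kips.

15.1 kips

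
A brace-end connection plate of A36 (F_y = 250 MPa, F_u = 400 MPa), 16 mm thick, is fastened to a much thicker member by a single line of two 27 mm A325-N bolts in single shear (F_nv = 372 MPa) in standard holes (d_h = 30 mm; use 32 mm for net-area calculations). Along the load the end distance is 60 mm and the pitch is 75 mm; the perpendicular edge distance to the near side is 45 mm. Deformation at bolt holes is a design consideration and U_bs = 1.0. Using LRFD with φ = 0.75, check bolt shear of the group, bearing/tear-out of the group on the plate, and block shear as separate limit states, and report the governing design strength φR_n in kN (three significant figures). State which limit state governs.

Bolt shear: A_b = π·27²/4 = 572.6 mm²; R_n = 372 × 572.6 × 2 × 1 / 1000 = 426 kN → 0.75 × 426 = 319 kN.
Bearing: edge l_c = 45, r_n = 345.6 kN; interior l_c = 45, r_n = 345.6 kN; R_n = 345.6 + 1·345.6 = 691.2 kN → 518 kN.
Block shear: A_gv = 2160, A_nv = 1392, A_nt = 464 mm²; R_n = min(0.6F_uA_nv, 0.6F_yA_gv) + U_bs·F_u·A_nt = 509.6 kN → 382 kN.
Bolt shear governs: 319 kN.

319 kN (bolt shear governs)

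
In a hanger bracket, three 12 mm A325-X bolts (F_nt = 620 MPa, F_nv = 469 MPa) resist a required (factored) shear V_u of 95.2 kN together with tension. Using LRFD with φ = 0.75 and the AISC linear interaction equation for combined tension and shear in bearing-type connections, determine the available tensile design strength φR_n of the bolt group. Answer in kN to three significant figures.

A_b = π·12²/4 = 113.1 mm²; f_rv = 95.2 × 1000 / (3 × 113.1) = 280.6 MPa.
F'_nt = 1.3 F_nt − (F_nt / φF_nv) f_rv = 1.3·620 − (620/(0.75·469))·280.6 = 311.4 MPa, capped at F_nt → F'_nt = 311.4 MPa.
R_n = F'_nt · A_b · n = 311.4 × 113.1 × 3 / 1000 = 105.7 kN.
Design strength φR_n = 0.75 × 105.7 = 79.3 kN.

79.3 kN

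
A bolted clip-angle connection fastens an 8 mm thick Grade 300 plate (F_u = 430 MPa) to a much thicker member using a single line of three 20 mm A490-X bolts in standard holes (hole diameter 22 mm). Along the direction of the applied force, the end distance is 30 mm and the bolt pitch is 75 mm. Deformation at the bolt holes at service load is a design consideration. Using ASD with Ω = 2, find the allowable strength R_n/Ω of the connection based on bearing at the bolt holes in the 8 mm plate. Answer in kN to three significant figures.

Per bolt r_n = 1.2 l_c t F_u ≤ 2.4 d t F_u; upper limit = 2.4 × 20 × 8 × 430 / 1000 = 165.1 kN.
Edge bolt: l_c = 30 − 22/2 = 19 mm → 1.2 × 19 × 8 × 430 / 1000 = 78.43 → r_n = 78.43 kN.
Interior bolts: l_c = 75 − 22 = 53 mm → 1.2 × 53 × 8 × 430 / 1000 = 218.8 → r_n = 165.1 kN.
R_n = 1 × 78.43 + 2 × 165.1 = 408.7 kN.
Allowable strength R_n/Ω = 408.7 / 2 = 204 kN.

204 kN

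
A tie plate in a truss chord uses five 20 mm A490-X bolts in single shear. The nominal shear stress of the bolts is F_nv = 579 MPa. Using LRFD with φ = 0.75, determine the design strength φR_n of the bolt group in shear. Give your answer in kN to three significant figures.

682 kN

A_b = π × 20² / 4 = 314.2 mm².
R_n = F_nv · A_b · n · n_s = 579 × 314.2 × 5 × 1 / 1000 = 909.5 kN.
Design strength φR_n = 0.75 × 909.5 = 682 kN.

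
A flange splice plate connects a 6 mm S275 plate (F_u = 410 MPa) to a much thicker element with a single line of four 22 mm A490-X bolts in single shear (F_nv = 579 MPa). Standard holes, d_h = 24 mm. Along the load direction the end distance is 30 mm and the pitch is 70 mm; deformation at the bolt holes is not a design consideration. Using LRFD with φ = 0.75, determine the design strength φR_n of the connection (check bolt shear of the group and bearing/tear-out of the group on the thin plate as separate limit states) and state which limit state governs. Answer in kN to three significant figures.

415 kN (bearing governs)

Bolt shear: A_b = π·22²/4 = 380.1 mm²; R_n = 579 × 380.1 × 4 × 1 / 1000 = 880.4 kN → 0.75 × 880.4 = 660 kN.
Bearing (1.5 l_c t F_u ≤ 3.0 d t F_u): upper limit = 3.0·22·6·410 / 1000 = 162.4 kN.
  Edge l_c = 30 − 24/2 = 18 → r_n = 66.42 kN; interior l_c = 70 − 24 = 46 → r_n = 162.4 kN.
  R_n,bearing = 1·66.42 + 3·162.4 = 553.5 kN → 0.75 × 553.5 = 415 kN.
Bearing governs: 415 kN.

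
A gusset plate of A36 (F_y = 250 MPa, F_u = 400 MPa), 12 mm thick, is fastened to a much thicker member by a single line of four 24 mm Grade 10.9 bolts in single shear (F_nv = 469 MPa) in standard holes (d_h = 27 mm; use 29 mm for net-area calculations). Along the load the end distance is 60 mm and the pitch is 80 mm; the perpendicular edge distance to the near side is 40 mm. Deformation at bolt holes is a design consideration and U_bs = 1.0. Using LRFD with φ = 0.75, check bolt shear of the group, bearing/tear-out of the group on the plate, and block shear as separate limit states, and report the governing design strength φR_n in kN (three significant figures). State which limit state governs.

497 kN (block shear governs)

Bolt shear: A_b = π·24²/4 = 452.4 mm²; R_n = 469 × 452.4 × 4 × 1 / 1000 = 848.7 kN → 0.75 × 848.7 = 637 kN.
Bearing: edge l_c = 46.5, r_n = 267.8 kN; interior l_c = 53, r_n = 276.5 kN; R_n = 267.8 + 3·276.5 = 1097 kN → 823 kN.
Block shear: A_gv = 3600, A_nv = 2382, A_nt = 306 mm²; R_n = min(0.6F_uA_nv, 0.6F_yA_gv) + U_bs·F_u·A_nt = 662.4 kN → 497 kN.
Block shear governs: 497 kN.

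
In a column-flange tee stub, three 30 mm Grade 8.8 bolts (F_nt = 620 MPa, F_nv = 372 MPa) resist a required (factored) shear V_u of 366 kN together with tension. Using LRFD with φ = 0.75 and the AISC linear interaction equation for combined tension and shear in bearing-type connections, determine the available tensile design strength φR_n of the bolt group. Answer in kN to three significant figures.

A_b = π·30²/4 = 706.9 mm²; f_rv = 366 × 1000 / (3 × 706.9) = 172.6 MPa.
F'_nt = 1.3 F_nt − (F_nt / φF_nv) f_rv = 1.3·620 − (620/(0.75·372))·172.6 = 422.5 MPa, capped at F_nt → F'_nt = 422.5 MPa.
R_n = F'_nt · A_b · n = 422.5 × 706.9 × 3 / 1000 = 895.9 kN.
Design strength φR_n = 0.75 × 895.9 = 672 kN.

672 kN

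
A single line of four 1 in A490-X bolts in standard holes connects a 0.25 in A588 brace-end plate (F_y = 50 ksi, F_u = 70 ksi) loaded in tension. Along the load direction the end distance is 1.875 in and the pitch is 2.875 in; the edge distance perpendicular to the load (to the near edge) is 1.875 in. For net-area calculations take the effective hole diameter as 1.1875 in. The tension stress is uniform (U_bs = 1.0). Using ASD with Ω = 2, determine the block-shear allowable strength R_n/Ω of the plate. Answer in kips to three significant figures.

44.5 kips

Shear plane L_v = 1.875 + 3·2.875 = 10.5 in; A_gv = 10.5 × 0.25 = 2.625 in².
A_nv = (10.5 − 3.5·1.1875) × 0.25 = 1.586 in².
A_nt = (1.875 − 0.5·1.1875) × 0.25 = 0.3203 in².
0.6 F_u A_nv = 66.61 kips; 0.6 F_y A_gv = 78.75 kips → shear rupture governs the shear term.
R_n = 66.61 + 1.0 × 70 × 0.3203 = 89.03 kips.
Allowable strength R_n/Ω = 89.03 / 2 = 44.5 kips.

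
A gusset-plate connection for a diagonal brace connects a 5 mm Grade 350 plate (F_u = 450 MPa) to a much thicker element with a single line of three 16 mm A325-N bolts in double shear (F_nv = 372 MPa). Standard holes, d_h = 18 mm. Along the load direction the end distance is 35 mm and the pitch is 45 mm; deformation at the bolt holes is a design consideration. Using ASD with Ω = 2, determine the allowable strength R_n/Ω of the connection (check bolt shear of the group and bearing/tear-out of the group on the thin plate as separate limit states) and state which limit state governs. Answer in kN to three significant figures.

108 kN (bearing governs)

Bolt shear: A_b = π·16²/4 = 201.1 mm²; R_n = 372 × 201.1 × 3 × 2 / 1000 = 448.8 kN → 448.8 / 2 = 224 kN.
Bearing (1.2 l_c t F_u ≤ 2.4 d t F_u): upper limit = 2.4·16·5·450 / 1000 = 86.4 kN.
  Edge l_c = 35 − 18/2 = 26 → r_n = 70.2 kN; interior l_c = 45 − 18 = 27 → r_n = 72.9 kN.
  R_n,bearing = 1·70.2 + 2·72.9 = 216 kN → 216 / 2 = 108 kN.
Bearing governs: 108 kN.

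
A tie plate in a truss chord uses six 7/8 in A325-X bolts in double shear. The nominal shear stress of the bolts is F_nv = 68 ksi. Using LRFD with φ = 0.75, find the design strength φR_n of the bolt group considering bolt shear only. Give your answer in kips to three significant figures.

368 kips

A_b = π × 0.875² / 4 = 0.6013 in².
R_n = F_nv · A_b · n · n_s = 68 × 0.6013 × 6 × 2 = 490.7 kips.
Design strength φR_n = 0.75 × 490.7 = 368 kips.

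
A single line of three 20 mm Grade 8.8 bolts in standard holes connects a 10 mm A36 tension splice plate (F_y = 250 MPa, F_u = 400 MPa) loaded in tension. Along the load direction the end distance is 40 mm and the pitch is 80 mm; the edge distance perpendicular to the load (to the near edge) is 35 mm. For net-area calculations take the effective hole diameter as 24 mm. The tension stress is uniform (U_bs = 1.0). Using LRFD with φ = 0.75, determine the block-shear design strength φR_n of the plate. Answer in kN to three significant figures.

Shear plane L_v = 40 + 2·80 = 200 mm; A_gv = 200 × 10 = 2000 mm².
A_nv = (200 − 2.5·24) × 10 = 1400 mm².
A_nt = (35 − 0.5·24) × 10 = 230 mm².
0.6 F_u A_nv = 336 kN; 0.6 F_y A_gv = 300 kN → shear yielding governs the shear term.
R_n = 300 + 1.0 × 400 × 230 / 1000 = 392 kN.
Design strength φR_n = 0.75 × 392 = 294 kN.

294 kN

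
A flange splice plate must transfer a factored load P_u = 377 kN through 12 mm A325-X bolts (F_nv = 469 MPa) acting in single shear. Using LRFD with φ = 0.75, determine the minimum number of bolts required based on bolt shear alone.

10 bolts

A_b = π·12²/4 = 113.1 mm².
Per-bolt design strength φR_n = 0.75 × 469 × 113.1 × 1 / 1000 = 39.78 kN.
n ≥ 377 / 39.78 = 9.477 → use 10 bolts.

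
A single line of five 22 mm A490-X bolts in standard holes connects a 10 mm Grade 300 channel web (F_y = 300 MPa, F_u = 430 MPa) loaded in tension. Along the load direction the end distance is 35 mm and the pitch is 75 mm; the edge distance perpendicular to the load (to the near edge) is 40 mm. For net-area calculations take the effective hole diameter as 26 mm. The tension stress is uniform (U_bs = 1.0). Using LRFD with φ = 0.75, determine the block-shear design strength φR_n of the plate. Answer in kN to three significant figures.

Shear plane L_v = 35 + 4·75 = 335 mm; A_gv = 335 × 10 = 3350 mm².
A_nv = (335 − 4.5·26) × 10 = 2180 mm².
A_nt = (40 − 0.5·26) × 10 = 270 mm².
0.6 F_u A_nv = 562.4 kN; 0.6 F_y A_gv = 603 kN → shear rupture governs the shear term.
R_n = 562.4 + 1.0 × 430 × 270 / 1000 = 678.5 kN.
Design strength φR_n = 0.75 × 678.5 = 509 kN.

509 kN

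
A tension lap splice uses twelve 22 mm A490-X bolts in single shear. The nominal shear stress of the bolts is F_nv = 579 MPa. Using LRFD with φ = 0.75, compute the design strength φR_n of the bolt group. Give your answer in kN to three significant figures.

A_b = π × 22² / 4 = 380.1 mm².
R_n = F_nv · A_b · n · n_s = 579 × 380.1 × 12 × 1 / 1000 = 2641 kN.
Design strength φR_n = 0.75 × 2641 = 1980 kN.

1980 kN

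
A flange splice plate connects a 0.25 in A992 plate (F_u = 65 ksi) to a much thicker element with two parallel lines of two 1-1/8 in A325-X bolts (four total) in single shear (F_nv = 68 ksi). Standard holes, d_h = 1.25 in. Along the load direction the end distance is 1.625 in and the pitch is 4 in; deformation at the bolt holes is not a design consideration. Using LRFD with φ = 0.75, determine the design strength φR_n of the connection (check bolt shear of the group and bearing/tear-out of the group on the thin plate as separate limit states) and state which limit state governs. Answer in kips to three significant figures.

Bolt shear: A_b = π·1.125²/4 = 0.994 in²; R_n = 68 × 0.994 × 4 × 1 = 270.4 kips → 0.75 × 270.4 = 203 kips.
Bearing (1.5 l_c t F_u ≤ 3.0 d t F_u): upper limit = 3.0·1.125·0.25·65 = 54.84 kips.
  Edge l_c = 1.625 − 1.25/2 = 1 → r_n = 24.38 kips; interior l_c = 4 − 1.25 = 2.75 → r_n = 54.84 kips.
  R_n,bearing = 2·24.38 + 2·54.84 = 158.4 kips → 0.75 × 158.4 = 119 kips.
Bearing governs: 119 kips.

119 kips (bearing governs)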